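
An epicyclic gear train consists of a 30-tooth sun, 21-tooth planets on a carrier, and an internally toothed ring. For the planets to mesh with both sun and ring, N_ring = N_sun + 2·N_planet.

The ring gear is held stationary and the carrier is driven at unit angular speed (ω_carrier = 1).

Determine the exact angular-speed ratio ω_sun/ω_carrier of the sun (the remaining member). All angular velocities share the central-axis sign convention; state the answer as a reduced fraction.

N_ring = 30 + 2·21 = 72
30(ω_s−ω_c) = −72(ω_r−ω_c),  ω_r=0, ω_c=1
ω_s = 1 − (72/30)(0−1) = 17/5
ω_s/ω_c = 17/5

17/5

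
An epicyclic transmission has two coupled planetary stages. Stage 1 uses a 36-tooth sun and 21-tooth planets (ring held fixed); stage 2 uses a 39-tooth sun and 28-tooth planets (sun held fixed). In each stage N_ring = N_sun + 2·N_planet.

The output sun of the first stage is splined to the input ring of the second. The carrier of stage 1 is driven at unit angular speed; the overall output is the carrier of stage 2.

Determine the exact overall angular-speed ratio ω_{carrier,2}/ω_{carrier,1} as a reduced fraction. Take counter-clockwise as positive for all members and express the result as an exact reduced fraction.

1805/804

Stage 1: N_ring = 36 + 2·21 = 78
Stage 1: 36(ω_s−ω_c) = −78(ω_r−ω_c),  ω_r=0, ω_c=1
Stage 1: ω_s = 1 − (78/36)(0−1) = 19/6
  ⇒ ω_s¹/ω_c¹ = 19/6
Stage 2: N_ring = 39 + 2·28 = 95
Stage 2: 39(ω_s−ω_c) = −95(ω_r−ω_c),  ω_s=0, ω_r=1
Stage 2: 39(0−ω_c) = −95(1−ω_c)  ⇒  134ω_c = 95  ⇒  ω_c = 95/134
  ⇒ ω_c²/ω_r² = 95/134
Coupling ω_r² = ω_s¹ ⇒ overall = 19/6 × 95/134 = 1805/804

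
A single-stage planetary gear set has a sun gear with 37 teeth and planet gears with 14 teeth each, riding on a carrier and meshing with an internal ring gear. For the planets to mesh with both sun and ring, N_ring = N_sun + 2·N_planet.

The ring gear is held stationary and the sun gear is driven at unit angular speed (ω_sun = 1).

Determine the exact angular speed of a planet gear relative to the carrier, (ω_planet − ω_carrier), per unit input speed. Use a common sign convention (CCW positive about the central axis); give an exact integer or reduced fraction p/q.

N_ring = 37 + 2·14 = 65
37(ω_s−ω_c) = −65(ω_r−ω_c),  ω_r=0, ω_s=1
37(1−ω_c) = −65(0−ω_c)  ⇒  102ω_c = 37  ⇒  ω_c = 37/102
sun–planet: 37·(1−37/102) = −14·(ω_p−ω_c)  ⇒  ω_p−ω_c = −(37/14)·(65/102) = -2405/1428

-2405/1428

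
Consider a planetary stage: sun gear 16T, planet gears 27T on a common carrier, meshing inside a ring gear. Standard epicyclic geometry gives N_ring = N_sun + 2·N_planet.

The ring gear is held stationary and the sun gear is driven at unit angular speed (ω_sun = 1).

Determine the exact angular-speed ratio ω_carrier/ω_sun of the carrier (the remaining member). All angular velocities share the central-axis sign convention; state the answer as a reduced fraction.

N_ring = 16 + 2·27 = 70
16(ω_s−ω_c) = −70(ω_r−ω_c),  ω_r=0, ω_s=1
16(1−ω_c) = −70(0−ω_c)  ⇒  86ω_c = 16  ⇒  ω_c = 8/43
ω_c/ω_s = 8/43

8/43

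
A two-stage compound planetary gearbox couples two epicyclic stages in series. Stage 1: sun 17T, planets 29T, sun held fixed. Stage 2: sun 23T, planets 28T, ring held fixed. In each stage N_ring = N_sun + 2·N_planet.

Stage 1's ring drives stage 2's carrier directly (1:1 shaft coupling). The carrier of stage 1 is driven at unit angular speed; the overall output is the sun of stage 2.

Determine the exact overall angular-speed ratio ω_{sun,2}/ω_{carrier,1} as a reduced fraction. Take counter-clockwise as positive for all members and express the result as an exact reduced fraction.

136/25

Stage 1: N_ring = 17 + 2·29 = 75
Stage 1: 17(ω_s−ω_c) = −75(ω_r−ω_c),  ω_s=0, ω_c=1
Stage 1: ω_r = 1 − (17/75)(0−1) = 92/75
  ⇒ ω_r¹/ω_c¹ = 92/75
Stage 2: N_ring = 23 + 2·28 = 79
Stage 2: 23(ω_s−ω_c) = −79(ω_r−ω_c),  ω_r=0, ω_c=1
Stage 2: ω_s = 1 − (79/23)(0−1) = 102/23
  ⇒ ω_s²/ω_c² = 102/23
Coupling ω_c² = ω_r¹ ⇒ overall = 92/75 × 102/23 = 136/25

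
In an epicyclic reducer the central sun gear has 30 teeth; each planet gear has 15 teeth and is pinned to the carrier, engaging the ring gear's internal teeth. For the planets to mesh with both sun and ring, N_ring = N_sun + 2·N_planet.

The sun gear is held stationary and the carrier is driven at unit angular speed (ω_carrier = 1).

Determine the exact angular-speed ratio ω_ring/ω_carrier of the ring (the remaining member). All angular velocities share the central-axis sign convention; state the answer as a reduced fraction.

3/2

N_ring = 30 + 2·15 = 60
30(ω_s−ω_c) = −60(ω_r−ω_c),  ω_s=0, ω_c=1
ω_r = 1 − (30/60)(0−1) = 3/2
ω_r/ω_c = 3/2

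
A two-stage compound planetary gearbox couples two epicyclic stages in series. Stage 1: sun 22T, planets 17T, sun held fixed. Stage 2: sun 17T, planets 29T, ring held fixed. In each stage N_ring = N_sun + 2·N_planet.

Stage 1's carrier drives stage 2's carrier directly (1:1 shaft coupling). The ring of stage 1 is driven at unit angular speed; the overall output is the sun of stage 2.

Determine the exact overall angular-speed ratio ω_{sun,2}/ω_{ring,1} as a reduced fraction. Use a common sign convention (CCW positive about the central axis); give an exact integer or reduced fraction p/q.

2576/663

Stage 1: N_ring = 22 + 2·17 = 56
Stage 1: 22(ω_s−ω_c) = −56(ω_r−ω_c),  ω_s=0, ω_r=1
Stage 1: 22(0−ω_c) = −56(1−ω_c)  ⇒  78ω_c = 56  ⇒  ω_c = 28/39
  ⇒ ω_c¹/ω_r¹ = 28/39
Stage 2: N_ring = 17 + 2·29 = 75
Stage 2: 17(ω_s−ω_c) = −75(ω_r−ω_c),  ω_r=0, ω_c=1
Stage 2: ω_s = 1 − (75/17)(0−1) = 92/17
  ⇒ ω_s²/ω_c² = 92/17
Coupling ω_c² = ω_c¹ ⇒ overall = 28/39 × 92/17 = 2576/663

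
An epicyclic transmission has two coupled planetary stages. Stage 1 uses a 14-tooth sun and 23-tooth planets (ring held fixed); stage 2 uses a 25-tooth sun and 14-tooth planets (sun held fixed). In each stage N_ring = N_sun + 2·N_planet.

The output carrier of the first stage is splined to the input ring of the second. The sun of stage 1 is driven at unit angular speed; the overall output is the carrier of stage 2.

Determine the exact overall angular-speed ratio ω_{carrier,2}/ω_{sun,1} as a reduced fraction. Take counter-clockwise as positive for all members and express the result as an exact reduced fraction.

371/2886

Stage 1: N_ring = 14 + 2·23 = 60
Stage 1: 14(ω_s−ω_c) = −60(ω_r−ω_c),  ω_r=0, ω_s=1
Stage 1: 14(1−ω_c) = −60(0−ω_c)  ⇒  74ω_c = 14  ⇒  ω_c = 7/37
  ⇒ ω_c¹/ω_s¹ = 7/37
Stage 2: N_ring = 25 + 2·14 = 53
Stage 2: 25(ω_s−ω_c) = −53(ω_r−ω_c),  ω_s=0, ω_r=1
Stage 2: 25(0−ω_c) = −53(1−ω_c)  ⇒  78ω_c = 53  ⇒  ω_c = 53/78
  ⇒ ω_c²/ω_r² = 53/78
Coupling ω_r² = ω_c¹ ⇒ overall = 7/37 × 53/78 = 371/2886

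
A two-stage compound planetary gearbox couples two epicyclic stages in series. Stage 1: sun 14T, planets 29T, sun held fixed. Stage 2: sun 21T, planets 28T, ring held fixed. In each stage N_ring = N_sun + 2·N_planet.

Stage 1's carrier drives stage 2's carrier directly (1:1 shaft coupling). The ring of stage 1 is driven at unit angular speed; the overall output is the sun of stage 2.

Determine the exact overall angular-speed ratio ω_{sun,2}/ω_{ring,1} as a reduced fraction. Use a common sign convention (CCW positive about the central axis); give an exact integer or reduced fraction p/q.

Stage 1: N_ring = 14 + 2·29 = 72
Stage 1: 14(ω_s−ω_c) = −72(ω_r−ω_c),  ω_s=0, ω_r=1
Stage 1: 14(0−ω_c) = −72(1−ω_c)  ⇒  86ω_c = 72  ⇒  ω_c = 36/43
  ⇒ ω_c¹/ω_r¹ = 36/43
Stage 2: N_ring = 21 + 2·28 = 77
Stage 2: 21(ω_s−ω_c) = −77(ω_r−ω_c),  ω_r=0, ω_c=1
Stage 2: ω_s = 1 − (77/21)(0−1) = 14/3
  ⇒ ω_s²/ω_c² = 14/3
Coupling ω_c² = ω_c¹ ⇒ overall = 36/43 × 14/3 = 168/43

168/43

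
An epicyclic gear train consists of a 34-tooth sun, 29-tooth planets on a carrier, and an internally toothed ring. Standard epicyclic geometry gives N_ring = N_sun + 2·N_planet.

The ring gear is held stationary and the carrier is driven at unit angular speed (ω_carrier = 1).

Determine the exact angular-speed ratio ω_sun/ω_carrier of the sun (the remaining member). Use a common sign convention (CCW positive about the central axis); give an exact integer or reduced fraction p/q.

63/17

N_ring = 34 + 2·29 = 92
34(ω_s−ω_c) = −92(ω_r−ω_c),  ω_r=0, ω_c=1
ω_s = 1 − (92/34)(0−1) = 63/17
ω_s/ω_c = 63/17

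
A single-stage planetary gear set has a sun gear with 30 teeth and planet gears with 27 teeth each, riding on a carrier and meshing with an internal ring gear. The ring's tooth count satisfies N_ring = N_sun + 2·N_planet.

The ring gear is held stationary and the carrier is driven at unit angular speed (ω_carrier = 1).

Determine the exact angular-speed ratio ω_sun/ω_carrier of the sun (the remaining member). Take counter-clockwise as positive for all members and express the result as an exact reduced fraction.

N_ring = 30 + 2·27 = 84
30(ω_s−ω_c) = −84(ω_r−ω_c),  ω_r=0, ω_c=1
ω_s = 1 − (84/30)(0−1) = 19/5
ω_s/ω_c = 19/5

19/5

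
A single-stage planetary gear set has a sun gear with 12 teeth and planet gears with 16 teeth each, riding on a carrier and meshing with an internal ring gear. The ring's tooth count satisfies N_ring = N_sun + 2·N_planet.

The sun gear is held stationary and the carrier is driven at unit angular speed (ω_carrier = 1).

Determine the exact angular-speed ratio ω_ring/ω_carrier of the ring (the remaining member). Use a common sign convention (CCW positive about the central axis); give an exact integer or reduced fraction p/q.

N_ring = 12 + 2·16 = 44
12(ω_s−ω_c) = −44(ω_r−ω_c),  ω_s=0, ω_c=1
ω_r = 1 − (12/44)(0−1) = 14/11
ω_r/ω_c = 14/11

14/11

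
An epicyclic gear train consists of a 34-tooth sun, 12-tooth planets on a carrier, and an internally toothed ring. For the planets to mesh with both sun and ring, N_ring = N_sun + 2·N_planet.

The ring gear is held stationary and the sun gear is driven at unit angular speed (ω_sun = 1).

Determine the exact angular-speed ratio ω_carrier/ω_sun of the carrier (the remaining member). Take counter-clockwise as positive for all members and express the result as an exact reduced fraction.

N_ring = 34 + 2·12 = 58
34(ω_s−ω_c) = −58(ω_r−ω_c),  ω_r=0, ω_s=1
34(1−ω_c) = −58(0−ω_c)  ⇒  92ω_c = 34  ⇒  ω_c = 17/46
ω_c/ω_s = 17/46

17/46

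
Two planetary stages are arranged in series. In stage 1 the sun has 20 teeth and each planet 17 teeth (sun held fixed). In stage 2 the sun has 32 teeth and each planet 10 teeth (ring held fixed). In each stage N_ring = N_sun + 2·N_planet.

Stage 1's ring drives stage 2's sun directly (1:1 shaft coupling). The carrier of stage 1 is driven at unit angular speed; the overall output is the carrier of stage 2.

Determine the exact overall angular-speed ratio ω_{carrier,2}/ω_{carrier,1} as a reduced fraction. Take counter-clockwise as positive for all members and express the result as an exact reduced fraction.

296/567

Stage 1: N_ring = 20 + 2·17 = 54
Stage 1: 20(ω_s−ω_c) = −54(ω_r−ω_c),  ω_s=0, ω_c=1
Stage 1: ω_r = 1 − (20/54)(0−1) = 37/27
  ⇒ ω_r¹/ω_c¹ = 37/27
Stage 2: N_ring = 32 + 2·10 = 52
Stage 2: 32(ω_s−ω_c) = −52(ω_r−ω_c),  ω_r=0, ω_s=1
Stage 2: 32(1−ω_c) = −52(0−ω_c)  ⇒  84ω_c = 32  ⇒  ω_c = 8/21
  ⇒ ω_c²/ω_s² = 8/21
Coupling ω_s² = ω_r¹ ⇒ overall = 37/27 × 8/21 = 296/567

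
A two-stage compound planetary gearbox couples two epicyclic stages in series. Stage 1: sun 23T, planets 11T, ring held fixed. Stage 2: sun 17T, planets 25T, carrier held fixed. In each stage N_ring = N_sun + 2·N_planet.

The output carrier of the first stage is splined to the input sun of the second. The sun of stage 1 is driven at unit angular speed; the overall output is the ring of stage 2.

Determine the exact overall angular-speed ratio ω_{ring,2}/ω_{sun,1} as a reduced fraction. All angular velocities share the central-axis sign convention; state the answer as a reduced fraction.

Stage 1: N_ring = 23 + 2·11 = 45
Stage 1: 23(ω_s−ω_c) = −45(ω_r−ω_c),  ω_r=0, ω_s=1
Stage 1: 23(1−ω_c) = −45(0−ω_c)  ⇒  68ω_c = 23  ⇒  ω_c = 23/68
  ⇒ ω_c¹/ω_s¹ = 23/68
Stage 2: N_ring = 17 + 2·25 = 67
Stage 2: 17(ω_s−ω_c) = −67(ω_r−ω_c),  ω_c=0, ω_s=1
Stage 2: ω_r = 0 − (17/67)(1−0) = -17/67
  ⇒ ω_r²/ω_s² = -17/67
Coupling ω_s² = ω_c¹ ⇒ overall = 23/68 × -17/67 = -23/268

-23/268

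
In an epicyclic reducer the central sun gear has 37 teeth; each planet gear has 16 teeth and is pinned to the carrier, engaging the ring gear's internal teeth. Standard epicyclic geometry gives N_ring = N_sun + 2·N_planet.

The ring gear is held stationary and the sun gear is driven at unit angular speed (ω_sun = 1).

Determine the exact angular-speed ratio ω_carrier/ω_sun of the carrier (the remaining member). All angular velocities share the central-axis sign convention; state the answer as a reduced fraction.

N_ring = 37 + 2·16 = 69
37(ω_s−ω_c) = −69(ω_r−ω_c),  ω_r=0, ω_s=1
37(1−ω_c) = −69(0−ω_c)  ⇒  106ω_c = 37  ⇒  ω_c = 37/106
ω_c/ω_s = 37/106

37/106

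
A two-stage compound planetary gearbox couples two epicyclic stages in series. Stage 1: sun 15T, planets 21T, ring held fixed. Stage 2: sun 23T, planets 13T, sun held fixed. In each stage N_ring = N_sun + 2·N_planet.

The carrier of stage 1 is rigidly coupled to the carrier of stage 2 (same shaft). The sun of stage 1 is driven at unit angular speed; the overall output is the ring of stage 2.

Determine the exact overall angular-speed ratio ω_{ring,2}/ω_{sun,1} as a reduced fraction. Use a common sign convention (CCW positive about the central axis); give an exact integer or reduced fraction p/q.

Stage 1: N_ring = 15 + 2·21 = 57
Stage 1: 15(ω_s−ω_c) = −57(ω_r−ω_c),  ω_r=0, ω_s=1
Stage 1: 15(1−ω_c) = −57(0−ω_c)  ⇒  72ω_c = 15  ⇒  ω_c = 5/24
  ⇒ ω_c¹/ω_s¹ = 5/24
Stage 2: N_ring = 23 + 2·13 = 49
Stage 2: 23(ω_s−ω_c) = −49(ω_r−ω_c),  ω_s=0, ω_c=1
Stage 2: ω_r = 1 − (23/49)(0−1) = 72/49
  ⇒ ω_r²/ω_c² = 72/49
Coupling ω_c² = ω_c¹ ⇒ overall = 5/24 × 72/49 = 15/49

15/49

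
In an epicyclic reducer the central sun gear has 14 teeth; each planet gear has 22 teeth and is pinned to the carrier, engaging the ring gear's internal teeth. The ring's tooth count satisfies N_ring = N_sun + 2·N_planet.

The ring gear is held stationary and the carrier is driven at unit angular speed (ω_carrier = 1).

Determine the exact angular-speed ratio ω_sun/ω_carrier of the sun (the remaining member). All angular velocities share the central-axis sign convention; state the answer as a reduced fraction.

36/7

N_ring = 14 + 2·22 = 58
14(ω_s−ω_c) = −58(ω_r−ω_c),  ω_r=0, ω_c=1
ω_s = 1 − (58/14)(0−1) = 36/7
ω_s/ω_c = 36/7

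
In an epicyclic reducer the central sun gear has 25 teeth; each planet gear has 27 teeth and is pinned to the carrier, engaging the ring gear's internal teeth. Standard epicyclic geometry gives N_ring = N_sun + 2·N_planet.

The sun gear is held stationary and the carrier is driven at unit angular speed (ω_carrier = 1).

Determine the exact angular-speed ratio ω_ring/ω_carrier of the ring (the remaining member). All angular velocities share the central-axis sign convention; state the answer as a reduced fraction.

104/79

N_ring = 25 + 2·27 = 79
25(ω_s−ω_c) = −79(ω_r−ω_c),  ω_s=0, ω_c=1
ω_r = 1 − (25/79)(0−1) = 104/79
ω_r/ω_c = 104/79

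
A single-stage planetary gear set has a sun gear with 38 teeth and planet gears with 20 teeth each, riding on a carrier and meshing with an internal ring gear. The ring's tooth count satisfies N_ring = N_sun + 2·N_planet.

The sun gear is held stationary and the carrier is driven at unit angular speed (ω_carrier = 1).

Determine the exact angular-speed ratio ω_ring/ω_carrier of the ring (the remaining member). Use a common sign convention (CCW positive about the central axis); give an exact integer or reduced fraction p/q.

58/39

N_ring = 38 + 2·20 = 78
38(ω_s−ω_c) = −78(ω_r−ω_c),  ω_s=0, ω_c=1
ω_r = 1 − (38/78)(0−1) = 58/39
ω_r/ω_c = 58/39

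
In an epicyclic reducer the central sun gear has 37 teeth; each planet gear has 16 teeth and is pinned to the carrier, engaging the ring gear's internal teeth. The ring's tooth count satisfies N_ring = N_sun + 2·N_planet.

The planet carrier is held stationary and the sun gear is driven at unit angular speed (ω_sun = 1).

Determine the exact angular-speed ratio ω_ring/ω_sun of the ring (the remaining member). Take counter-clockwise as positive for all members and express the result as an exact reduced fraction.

-37/69

N_ring = 37 + 2·16 = 69
37(ω_s−ω_c) = −69(ω_r−ω_c),  ω_c=0, ω_s=1
ω_r = 0 − (37/69)(1−0) = -37/69
ω_r/ω_s = -37/69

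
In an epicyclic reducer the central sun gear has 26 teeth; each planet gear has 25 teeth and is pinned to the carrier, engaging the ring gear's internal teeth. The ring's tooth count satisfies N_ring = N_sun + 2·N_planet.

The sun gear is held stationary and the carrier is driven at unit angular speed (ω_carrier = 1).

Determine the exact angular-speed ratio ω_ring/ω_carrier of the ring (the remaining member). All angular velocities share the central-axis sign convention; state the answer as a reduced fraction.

51/38

N_ring = 26 + 2·25 = 76
26(ω_s−ω_c) = −76(ω_r−ω_c),  ω_s=0, ω_c=1
ω_r = 1 − (26/76)(0−1) = 51/38
ω_r/ω_c = 51/38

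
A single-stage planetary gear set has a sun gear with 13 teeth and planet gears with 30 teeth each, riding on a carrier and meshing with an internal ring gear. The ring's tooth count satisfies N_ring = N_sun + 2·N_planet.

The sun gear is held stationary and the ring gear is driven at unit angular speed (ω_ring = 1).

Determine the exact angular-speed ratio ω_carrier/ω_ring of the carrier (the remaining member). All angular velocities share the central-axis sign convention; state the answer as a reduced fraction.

N_ring = 13 + 2·30 = 73
13(ω_s−ω_c) = −73(ω_r−ω_c),  ω_s=0, ω_r=1
13(0−ω_c) = −73(1−ω_c)  ⇒  86ω_c = 73  ⇒  ω_c = 73/86
ω_c/ω_r = 73/86

73/86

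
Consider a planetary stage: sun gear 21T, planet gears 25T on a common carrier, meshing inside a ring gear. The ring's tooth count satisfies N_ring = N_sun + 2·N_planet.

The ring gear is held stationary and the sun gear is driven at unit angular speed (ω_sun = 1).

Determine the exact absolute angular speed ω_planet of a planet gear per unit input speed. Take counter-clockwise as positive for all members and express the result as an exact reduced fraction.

-21/50

N_ring = 21 + 2·25 = 71
21(ω_s−ω_c) = −71(ω_r−ω_c),  ω_r=0, ω_s=1
21(1−ω_c) = −71(0−ω_c)  ⇒  92ω_c = 21  ⇒  ω_c = 21/92
sun–planet: 21·(1−21/92) = −25·(ω_p−ω_c)  ⇒  ω_p−ω_c = −(21/25)·(71/92) = -1491/2300
ω_p = 21/92 − 1491/2300 = -21/50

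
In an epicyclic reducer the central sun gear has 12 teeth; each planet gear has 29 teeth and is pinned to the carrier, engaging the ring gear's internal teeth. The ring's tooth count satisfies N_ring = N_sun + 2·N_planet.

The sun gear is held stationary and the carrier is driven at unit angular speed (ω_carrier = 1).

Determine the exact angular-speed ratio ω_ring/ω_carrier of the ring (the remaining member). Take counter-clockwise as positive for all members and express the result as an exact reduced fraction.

41/35

N_ring = 12 + 2·29 = 70
12(ω_s−ω_c) = −70(ω_r−ω_c),  ω_s=0, ω_c=1
ω_r = 1 − (12/70)(0−1) = 41/35
ω_r/ω_c = 41/35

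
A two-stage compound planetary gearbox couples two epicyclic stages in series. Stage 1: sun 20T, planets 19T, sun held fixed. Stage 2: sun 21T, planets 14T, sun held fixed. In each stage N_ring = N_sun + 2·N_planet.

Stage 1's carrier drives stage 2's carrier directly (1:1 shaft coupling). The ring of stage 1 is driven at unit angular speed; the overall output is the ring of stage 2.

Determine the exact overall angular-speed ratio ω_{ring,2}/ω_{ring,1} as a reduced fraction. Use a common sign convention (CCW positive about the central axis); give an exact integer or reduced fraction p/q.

Stage 1: N_ring = 20 + 2·19 = 58
Stage 1: 20(ω_s−ω_c) = −58(ω_r−ω_c),  ω_s=0, ω_r=1
Stage 1: 20(0−ω_c) = −58(1−ω_c)  ⇒  78ω_c = 58  ⇒  ω_c = 29/39
  ⇒ ω_c¹/ω_r¹ = 29/39
Stage 2: N_ring = 21 + 2·14 = 49
Stage 2: 21(ω_s−ω_c) = −49(ω_r−ω_c),  ω_s=0, ω_c=1
Stage 2: ω_r = 1 − (21/49)(0−1) = 10/7
  ⇒ ω_r²/ω_c² = 10/7
Coupling ω_c² = ω_c¹ ⇒ overall = 29/39 × 10/7 = 290/273

290/273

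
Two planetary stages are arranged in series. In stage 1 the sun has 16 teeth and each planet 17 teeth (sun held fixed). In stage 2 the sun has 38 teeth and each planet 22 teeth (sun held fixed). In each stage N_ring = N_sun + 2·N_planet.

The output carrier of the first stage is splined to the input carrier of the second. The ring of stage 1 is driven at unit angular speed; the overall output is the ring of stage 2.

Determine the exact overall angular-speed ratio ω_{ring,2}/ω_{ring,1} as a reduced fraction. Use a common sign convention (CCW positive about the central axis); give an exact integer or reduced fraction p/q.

500/451

Stage 1: N_ring = 16 + 2·17 = 50
Stage 1: 16(ω_s−ω_c) = −50(ω_r−ω_c),  ω_s=0, ω_r=1
Stage 1: 16(0−ω_c) = −50(1−ω_c)  ⇒  66ω_c = 50  ⇒  ω_c = 25/33
  ⇒ ω_c¹/ω_r¹ = 25/33
Stage 2: N_ring = 38 + 2·22 = 82
Stage 2: 38(ω_s−ω_c) = −82(ω_r−ω_c),  ω_s=0, ω_c=1
Stage 2: ω_r = 1 − (38/82)(0−1) = 60/41
  ⇒ ω_r²/ω_c² = 60/41
Coupling ω_c² = ω_c¹ ⇒ overall = 25/33 × 60/41 = 500/451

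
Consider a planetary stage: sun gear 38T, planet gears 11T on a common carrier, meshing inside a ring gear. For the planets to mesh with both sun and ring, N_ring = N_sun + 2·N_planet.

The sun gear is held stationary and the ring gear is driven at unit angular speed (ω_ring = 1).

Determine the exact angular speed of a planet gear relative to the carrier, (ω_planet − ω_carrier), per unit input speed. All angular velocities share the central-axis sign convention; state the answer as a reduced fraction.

N_ring = 38 + 2·11 = 60
38(ω_s−ω_c) = −60(ω_r−ω_c),  ω_s=0, ω_r=1
38(0−ω_c) = −60(1−ω_c)  ⇒  98ω_c = 60  ⇒  ω_c = 30/49
sun–planet: 38·(0−30/49) = −11·(ω_p−ω_c)  ⇒  ω_p−ω_c = −(38/11)·(-30/49) = 1140/539

1140/539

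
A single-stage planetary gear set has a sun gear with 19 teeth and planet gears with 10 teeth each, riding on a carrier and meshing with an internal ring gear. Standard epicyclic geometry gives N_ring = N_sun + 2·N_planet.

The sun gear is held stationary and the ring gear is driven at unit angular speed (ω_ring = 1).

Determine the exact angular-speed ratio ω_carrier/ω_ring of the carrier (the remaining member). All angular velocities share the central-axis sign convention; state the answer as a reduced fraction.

N_ring = 19 + 2·10 = 39
19(ω_s−ω_c) = −39(ω_r−ω_c),  ω_s=0, ω_r=1
19(0−ω_c) = −39(1−ω_c)  ⇒  58ω_c = 39  ⇒  ω_c = 39/58
ω_c/ω_r = 39/58

39/58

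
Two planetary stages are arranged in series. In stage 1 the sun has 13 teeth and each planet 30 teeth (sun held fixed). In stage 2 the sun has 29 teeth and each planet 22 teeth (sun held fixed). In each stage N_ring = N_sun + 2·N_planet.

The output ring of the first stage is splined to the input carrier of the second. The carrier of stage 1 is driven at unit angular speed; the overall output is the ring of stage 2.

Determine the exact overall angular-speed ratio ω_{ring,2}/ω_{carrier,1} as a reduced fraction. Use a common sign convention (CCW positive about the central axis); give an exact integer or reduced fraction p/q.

8772/5329

Stage 1: N_ring = 13 + 2·30 = 73
Stage 1: 13(ω_s−ω_c) = −73(ω_r−ω_c),  ω_s=0, ω_c=1
Stage 1: ω_r = 1 − (13/73)(0−1) = 86/73
  ⇒ ω_r¹/ω_c¹ = 86/73
Stage 2: N_ring = 29 + 2·22 = 73
Stage 2: 29(ω_s−ω_c) = −73(ω_r−ω_c),  ω_s=0, ω_c=1
Stage 2: ω_r = 1 − (29/73)(0−1) = 102/73
  ⇒ ω_r²/ω_c² = 102/73
Coupling ω_c² = ω_r¹ ⇒ overall = 86/73 × 102/73 = 8772/5329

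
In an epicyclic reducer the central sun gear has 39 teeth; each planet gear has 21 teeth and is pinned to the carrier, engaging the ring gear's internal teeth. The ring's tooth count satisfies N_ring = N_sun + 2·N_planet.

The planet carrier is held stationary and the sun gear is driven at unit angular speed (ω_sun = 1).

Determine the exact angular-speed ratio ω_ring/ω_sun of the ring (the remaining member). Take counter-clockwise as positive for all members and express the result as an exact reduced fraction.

N_ring = 39 + 2·21 = 81
39(ω_s−ω_c) = −81(ω_r−ω_c),  ω_c=0, ω_s=1
ω_r = 0 − (39/81)(1−0) = -13/27
ω_r/ω_s = -13/27

-13/27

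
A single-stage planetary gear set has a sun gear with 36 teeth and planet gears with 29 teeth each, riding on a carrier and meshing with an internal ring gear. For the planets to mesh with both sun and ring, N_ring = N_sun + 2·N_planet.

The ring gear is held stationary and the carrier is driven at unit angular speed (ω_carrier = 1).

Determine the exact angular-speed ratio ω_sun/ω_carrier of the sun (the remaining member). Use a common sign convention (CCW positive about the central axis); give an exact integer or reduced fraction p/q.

N_ring = 36 + 2·29 = 94
36(ω_s−ω_c) = −94(ω_r−ω_c),  ω_r=0, ω_c=1
ω_s = 1 − (94/36)(0−1) = 65/18
ω_s/ω_c = 65/18

65/18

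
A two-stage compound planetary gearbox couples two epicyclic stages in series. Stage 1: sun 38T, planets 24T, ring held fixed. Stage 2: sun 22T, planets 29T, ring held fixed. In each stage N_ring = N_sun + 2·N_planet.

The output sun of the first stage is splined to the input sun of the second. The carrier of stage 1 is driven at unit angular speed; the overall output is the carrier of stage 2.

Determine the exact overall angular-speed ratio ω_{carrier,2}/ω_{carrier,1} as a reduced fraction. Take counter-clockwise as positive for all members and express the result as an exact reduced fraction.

682/969

Stage 1: N_ring = 38 + 2·24 = 86
Stage 1: 38(ω_s−ω_c) = −86(ω_r−ω_c),  ω_r=0, ω_c=1
Stage 1: ω_s = 1 − (86/38)(0−1) = 62/19
  ⇒ ω_s¹/ω_c¹ = 62/19
Stage 2: N_ring = 22 + 2·29 = 80
Stage 2: 22(ω_s−ω_c) = −80(ω_r−ω_c),  ω_r=0, ω_s=1
Stage 2: 22(1−ω_c) = −80(0−ω_c)  ⇒  102ω_c = 22  ⇒  ω_c = 11/51
  ⇒ ω_c²/ω_s² = 11/51
Coupling ω_s² = ω_s¹ ⇒ overall = 62/19 × 11/51 = 682/969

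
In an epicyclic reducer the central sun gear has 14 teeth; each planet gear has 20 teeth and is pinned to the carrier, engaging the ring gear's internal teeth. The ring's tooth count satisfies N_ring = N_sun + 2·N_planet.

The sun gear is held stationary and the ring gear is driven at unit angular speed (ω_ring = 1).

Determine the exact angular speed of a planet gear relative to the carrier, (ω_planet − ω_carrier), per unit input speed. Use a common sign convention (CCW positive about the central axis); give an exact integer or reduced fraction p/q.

N_ring = 14 + 2·20 = 54
14(ω_s−ω_c) = −54(ω_r−ω_c),  ω_s=0, ω_r=1
14(0−ω_c) = −54(1−ω_c)  ⇒  68ω_c = 54  ⇒  ω_c = 27/34
sun–planet: 14·(0−27/34) = −20·(ω_p−ω_c)  ⇒  ω_p−ω_c = −(14/20)·(-27/34) = 189/340

189/340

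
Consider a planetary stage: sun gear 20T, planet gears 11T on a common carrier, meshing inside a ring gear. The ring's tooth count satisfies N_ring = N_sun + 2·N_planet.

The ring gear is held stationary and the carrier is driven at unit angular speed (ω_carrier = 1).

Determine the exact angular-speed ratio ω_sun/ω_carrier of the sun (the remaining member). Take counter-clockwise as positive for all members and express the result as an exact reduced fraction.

N_ring = 20 + 2·11 = 42
20(ω_s−ω_c) = −42(ω_r−ω_c),  ω_r=0, ω_c=1
ω_s = 1 − (42/20)(0−1) = 31/10
ω_s/ω_c = 31/10

31/10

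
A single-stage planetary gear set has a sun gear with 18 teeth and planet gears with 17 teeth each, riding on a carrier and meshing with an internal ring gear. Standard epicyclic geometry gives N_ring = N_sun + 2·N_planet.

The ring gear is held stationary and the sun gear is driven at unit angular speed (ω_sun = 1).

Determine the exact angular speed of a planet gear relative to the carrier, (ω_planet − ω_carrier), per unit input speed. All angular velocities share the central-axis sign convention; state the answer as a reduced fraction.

-468/595

N_ring = 18 + 2·17 = 52
18(ω_s−ω_c) = −52(ω_r−ω_c),  ω_r=0, ω_s=1
18(1−ω_c) = −52(0−ω_c)  ⇒  70ω_c = 18  ⇒  ω_c = 9/35
sun–planet: 18·(1−9/35) = −17·(ω_p−ω_c)  ⇒  ω_p−ω_c = −(18/17)·(26/35) = -468/595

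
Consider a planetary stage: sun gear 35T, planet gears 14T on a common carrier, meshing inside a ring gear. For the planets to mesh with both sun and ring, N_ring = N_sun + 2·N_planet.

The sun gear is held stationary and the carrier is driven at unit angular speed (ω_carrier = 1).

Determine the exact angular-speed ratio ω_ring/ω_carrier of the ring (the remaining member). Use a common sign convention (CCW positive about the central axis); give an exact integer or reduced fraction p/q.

N_ring = 35 + 2·14 = 63
35(ω_s−ω_c) = −63(ω_r−ω_c),  ω_s=0, ω_c=1
ω_r = 1 − (35/63)(0−1) = 14/9
ω_r/ω_c = 14/9

14/9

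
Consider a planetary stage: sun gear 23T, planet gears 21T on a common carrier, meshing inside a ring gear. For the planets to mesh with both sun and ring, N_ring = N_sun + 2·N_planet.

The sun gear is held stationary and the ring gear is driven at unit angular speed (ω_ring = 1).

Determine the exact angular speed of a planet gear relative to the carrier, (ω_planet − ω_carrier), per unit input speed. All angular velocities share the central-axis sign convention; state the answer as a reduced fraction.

N_ring = 23 + 2·21 = 65
23(ω_s−ω_c) = −65(ω_r−ω_c),  ω_s=0, ω_r=1
23(0−ω_c) = −65(1−ω_c)  ⇒  88ω_c = 65  ⇒  ω_c = 65/88
sun–planet: 23·(0−65/88) = −21·(ω_p−ω_c)  ⇒  ω_p−ω_c = −(23/21)·(-65/88) = 1495/1848

1495/1848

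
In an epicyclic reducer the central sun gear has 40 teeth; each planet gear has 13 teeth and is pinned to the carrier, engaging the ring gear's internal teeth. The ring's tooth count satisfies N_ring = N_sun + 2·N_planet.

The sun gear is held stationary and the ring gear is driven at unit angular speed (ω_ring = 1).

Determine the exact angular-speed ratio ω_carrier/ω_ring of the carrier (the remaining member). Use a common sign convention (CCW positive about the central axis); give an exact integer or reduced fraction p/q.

33/53

N_ring = 40 + 2·13 = 66
40(ω_s−ω_c) = −66(ω_r−ω_c),  ω_s=0, ω_r=1
40(0−ω_c) = −66(1−ω_c)  ⇒  106ω_c = 66  ⇒  ω_c = 33/53
ω_c/ω_r = 33/53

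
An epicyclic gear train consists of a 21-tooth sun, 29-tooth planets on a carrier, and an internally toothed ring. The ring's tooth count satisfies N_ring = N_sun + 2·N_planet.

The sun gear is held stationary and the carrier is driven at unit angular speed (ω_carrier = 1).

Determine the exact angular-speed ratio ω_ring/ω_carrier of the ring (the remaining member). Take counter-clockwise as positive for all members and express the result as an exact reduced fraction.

N_ring = 21 + 2·29 = 79
21(ω_s−ω_c) = −79(ω_r−ω_c),  ω_s=0, ω_c=1
ω_r = 1 − (21/79)(0−1) = 100/79
ω_r/ω_c = 100/79

100/79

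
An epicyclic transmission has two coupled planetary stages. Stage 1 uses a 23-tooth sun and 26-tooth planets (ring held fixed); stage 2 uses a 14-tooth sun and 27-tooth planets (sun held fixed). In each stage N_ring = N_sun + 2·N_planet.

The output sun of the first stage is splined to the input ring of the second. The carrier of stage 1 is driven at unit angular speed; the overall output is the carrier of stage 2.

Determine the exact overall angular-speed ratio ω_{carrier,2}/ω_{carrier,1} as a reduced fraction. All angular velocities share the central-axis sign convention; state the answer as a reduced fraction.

Stage 1: N_ring = 23 + 2·26 = 75
Stage 1: 23(ω_s−ω_c) = −75(ω_r−ω_c),  ω_r=0, ω_c=1
Stage 1: ω_s = 1 − (75/23)(0−1) = 98/23
  ⇒ ω_s¹/ω_c¹ = 98/23
Stage 2: N_ring = 14 + 2·27 = 68
Stage 2: 14(ω_s−ω_c) = −68(ω_r−ω_c),  ω_s=0, ω_r=1
Stage 2: 14(0−ω_c) = −68(1−ω_c)  ⇒  82ω_c = 68  ⇒  ω_c = 34/41
  ⇒ ω_c²/ω_r² = 34/41
Coupling ω_r² = ω_s¹ ⇒ overall = 98/23 × 34/41 = 3332/943

3332/943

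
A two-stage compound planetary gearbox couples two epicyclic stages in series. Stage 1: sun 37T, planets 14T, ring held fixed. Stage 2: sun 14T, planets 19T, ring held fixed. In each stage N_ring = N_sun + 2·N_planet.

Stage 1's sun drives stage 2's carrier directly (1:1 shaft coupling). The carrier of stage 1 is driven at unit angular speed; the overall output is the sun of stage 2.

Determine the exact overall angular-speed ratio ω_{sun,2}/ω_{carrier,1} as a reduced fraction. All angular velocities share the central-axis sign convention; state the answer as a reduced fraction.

Stage 1: N_ring = 37 + 2·14 = 65
Stage 1: 37(ω_s−ω_c) = −65(ω_r−ω_c),  ω_r=0, ω_c=1
Stage 1: ω_s = 1 − (65/37)(0−1) = 102/37
  ⇒ ω_s¹/ω_c¹ = 102/37
Stage 2: N_ring = 14 + 2·19 = 52
Stage 2: 14(ω_s−ω_c) = −52(ω_r−ω_c),  ω_r=0, ω_c=1
Stage 2: ω_s = 1 − (52/14)(0−1) = 33/7
  ⇒ ω_s²/ω_c² = 33/7
Coupling ω_c² = ω_s¹ ⇒ overall = 102/37 × 33/7 = 3366/259

3366/259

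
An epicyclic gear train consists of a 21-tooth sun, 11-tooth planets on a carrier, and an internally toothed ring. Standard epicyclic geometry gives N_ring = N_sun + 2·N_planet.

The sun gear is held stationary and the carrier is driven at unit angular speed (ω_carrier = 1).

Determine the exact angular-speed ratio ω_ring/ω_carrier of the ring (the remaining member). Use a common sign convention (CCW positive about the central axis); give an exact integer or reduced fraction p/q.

64/43

N_ring = 21 + 2·11 = 43
21(ω_s−ω_c) = −43(ω_r−ω_c),  ω_s=0, ω_c=1
ω_r = 1 − (21/43)(0−1) = 64/43
ω_r/ω_c = 64/43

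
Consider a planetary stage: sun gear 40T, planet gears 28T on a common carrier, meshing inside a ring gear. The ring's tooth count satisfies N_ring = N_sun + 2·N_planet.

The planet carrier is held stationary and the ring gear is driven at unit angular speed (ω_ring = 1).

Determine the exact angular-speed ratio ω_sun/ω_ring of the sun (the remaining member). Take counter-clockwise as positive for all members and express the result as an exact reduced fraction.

-12/5

N_ring = 40 + 2·28 = 96
40(ω_s−ω_c) = −96(ω_r−ω_c),  ω_c=0, ω_r=1
ω_s = 0 − (96/40)(1−0) = -12/5
ω_s/ω_r = -12/5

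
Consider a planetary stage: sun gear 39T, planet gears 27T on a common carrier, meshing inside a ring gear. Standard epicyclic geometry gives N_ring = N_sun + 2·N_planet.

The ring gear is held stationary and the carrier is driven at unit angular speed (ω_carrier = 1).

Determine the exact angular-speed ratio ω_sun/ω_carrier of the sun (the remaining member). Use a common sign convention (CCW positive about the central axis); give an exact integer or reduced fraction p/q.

44/13

N_ring = 39 + 2·27 = 93
39(ω_s−ω_c) = −93(ω_r−ω_c),  ω_r=0, ω_c=1
ω_s = 1 − (93/39)(0−1) = 44/13
ω_s/ω_c = 44/13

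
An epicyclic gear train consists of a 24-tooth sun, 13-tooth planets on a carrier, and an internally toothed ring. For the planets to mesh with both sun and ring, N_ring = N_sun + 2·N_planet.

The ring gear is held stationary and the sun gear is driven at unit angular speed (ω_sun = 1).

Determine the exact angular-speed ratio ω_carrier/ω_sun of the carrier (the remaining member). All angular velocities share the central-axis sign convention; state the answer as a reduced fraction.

N_ring = 24 + 2·13 = 50
24(ω_s−ω_c) = −50(ω_r−ω_c),  ω_r=0, ω_s=1
24(1−ω_c) = −50(0−ω_c)  ⇒  74ω_c = 24  ⇒  ω_c = 12/37
ω_c/ω_s = 12/37

12/37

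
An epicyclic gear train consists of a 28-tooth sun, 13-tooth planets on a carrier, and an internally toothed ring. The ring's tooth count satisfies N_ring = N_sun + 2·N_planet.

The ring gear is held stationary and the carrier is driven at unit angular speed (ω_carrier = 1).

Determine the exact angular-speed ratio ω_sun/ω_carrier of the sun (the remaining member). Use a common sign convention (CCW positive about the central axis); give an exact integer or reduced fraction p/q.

N_ring = 28 + 2·13 = 54
28(ω_s−ω_c) = −54(ω_r−ω_c),  ω_r=0, ω_c=1
ω_s = 1 − (54/28)(0−1) = 41/14
ω_s/ω_c = 41/14

41/14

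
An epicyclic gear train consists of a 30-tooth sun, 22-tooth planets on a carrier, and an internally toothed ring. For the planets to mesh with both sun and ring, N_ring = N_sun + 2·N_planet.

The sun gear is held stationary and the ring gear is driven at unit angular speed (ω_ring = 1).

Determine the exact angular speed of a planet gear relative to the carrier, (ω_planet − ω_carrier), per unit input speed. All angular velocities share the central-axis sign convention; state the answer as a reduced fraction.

N_ring = 30 + 2·22 = 74
30(ω_s−ω_c) = −74(ω_r−ω_c),  ω_s=0, ω_r=1
30(0−ω_c) = −74(1−ω_c)  ⇒  104ω_c = 74  ⇒  ω_c = 37/52
sun–planet: 30·(0−37/52) = −22·(ω_p−ω_c)  ⇒  ω_p−ω_c = −(30/22)·(-37/52) = 555/572

555/572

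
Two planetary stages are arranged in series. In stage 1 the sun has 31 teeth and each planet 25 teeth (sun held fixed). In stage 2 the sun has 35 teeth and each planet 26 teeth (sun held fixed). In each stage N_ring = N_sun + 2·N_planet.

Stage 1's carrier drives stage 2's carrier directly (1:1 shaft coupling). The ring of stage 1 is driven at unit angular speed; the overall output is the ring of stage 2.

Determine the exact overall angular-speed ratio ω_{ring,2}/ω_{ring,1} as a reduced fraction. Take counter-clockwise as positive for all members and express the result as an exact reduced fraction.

Stage 1: N_ring = 31 + 2·25 = 81
Stage 1: 31(ω_s−ω_c) = −81(ω_r−ω_c),  ω_s=0, ω_r=1
Stage 1: 31(0−ω_c) = −81(1−ω_c)  ⇒  112ω_c = 81  ⇒  ω_c = 81/112
  ⇒ ω_c¹/ω_r¹ = 81/112
Stage 2: N_ring = 35 + 2·26 = 87
Stage 2: 35(ω_s−ω_c) = −87(ω_r−ω_c),  ω_s=0, ω_c=1
Stage 2: ω_r = 1 − (35/87)(0−1) = 122/87
  ⇒ ω_r²/ω_c² = 122/87
Coupling ω_c² = ω_c¹ ⇒ overall = 81/112 × 122/87 = 1647/1624

1647/1624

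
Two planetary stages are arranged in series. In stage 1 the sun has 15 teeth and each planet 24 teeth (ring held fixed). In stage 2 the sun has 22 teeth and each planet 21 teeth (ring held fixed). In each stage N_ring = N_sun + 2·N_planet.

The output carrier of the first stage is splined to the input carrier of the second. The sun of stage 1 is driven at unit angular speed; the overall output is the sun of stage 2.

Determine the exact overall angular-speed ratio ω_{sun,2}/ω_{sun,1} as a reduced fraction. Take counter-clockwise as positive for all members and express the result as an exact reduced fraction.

215/286

Stage 1: N_ring = 15 + 2·24 = 63
Stage 1: 15(ω_s−ω_c) = −63(ω_r−ω_c),  ω_r=0, ω_s=1
Stage 1: 15(1−ω_c) = −63(0−ω_c)  ⇒  78ω_c = 15  ⇒  ω_c = 5/26
  ⇒ ω_c¹/ω_s¹ = 5/26
Stage 2: N_ring = 22 + 2·21 = 64
Stage 2: 22(ω_s−ω_c) = −64(ω_r−ω_c),  ω_r=0, ω_c=1
Stage 2: ω_s = 1 − (64/22)(0−1) = 43/11
  ⇒ ω_s²/ω_c² = 43/11
Coupling ω_c² = ω_c¹ ⇒ overall = 5/26 × 43/11 = 215/286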